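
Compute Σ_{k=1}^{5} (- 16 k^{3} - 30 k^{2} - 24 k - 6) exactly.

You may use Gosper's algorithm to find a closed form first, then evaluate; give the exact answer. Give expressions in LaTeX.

Step 1: r(k) = (8*k**3 + 39*k**2 + 66*k + 38)/(8*k**3 + 15*k**2 + 12*k + 3).
So A=1 and B=1, with C=k**3 + 15*k**2/8 + 3*k/2 + 3/8.
Set up (1)·f(k+1) − (1)·f(k) − (k**3 + 15*k**2/8 + 3*k/2 + 3/8) = 0.
d = 4 from the (0,0,3) case.
Coefficient equations give f(k) = k*(4*k**3 + 2*k**2 + k - 1)/16.
Certificate R = B(k−1)f/C = k*(4*k**3 + 2*k**2 + k - 1)/(2*(8*k**3 + 15*k**2 + 12*k + 3)) gives s_k = k*(-4*k**3 - 2*k**2 - k + 1).
Check: Δs_k = -16*k**3 - 30*k**2 - 24*k - 6. ✓
Sum = s_(6) − s_(1); s_(6) = -5646, s_(1) = -6 ⇒ -5640.

Σ = -5640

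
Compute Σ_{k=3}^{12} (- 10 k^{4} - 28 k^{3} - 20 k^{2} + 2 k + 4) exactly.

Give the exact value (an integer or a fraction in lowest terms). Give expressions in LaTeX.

Σ = -789740

Step 1: r(k) = (5*k**4 + 34*k**3 + 82*k**2 + 81*k + 26)/(5*k**4 + 14*k**3 + 10*k**2 - k - 2).
Normal form (A,B,C) = (1, 1, k**4 + 14*k**3/5 + 2*k**2 - k/5 - 2/5).
Set up (1)·f(k+1) − (1)·f(k) − (k**4 + 14*k**3/5 + 2*k**2 - k/5 - 2/5) = 0.
Bound: deg f ≤ 5.
Match coefficients ⇒ f(k) = k**2*(k + 1)*(k**2 - 2)/5.
So s_k = (B(k−1)f/C)·t_k = (k**2*(k**2 - 2)/(5*k**3 + 9*k**2 + k - 2))·t_k = 2*k**2*(-k**3 - k**2 + 2*k + 2).
Verify: -10*k**4 - 28*k**3 - 20*k**2 + 2*k + 4 matches t_k.
Evaluate s at k=13 and k=3: -790244 and -504; difference -789740.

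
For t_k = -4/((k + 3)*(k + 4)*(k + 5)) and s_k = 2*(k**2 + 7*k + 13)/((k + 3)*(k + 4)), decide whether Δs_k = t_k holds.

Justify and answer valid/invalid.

s_(k+1) = 2*(7*k + (k + 1)**2 + 20)/((k + 4)*(k + 5))
s_(k+1) − s_k = -4/(k**3 + 12*k**2 + 47*k + 60)
(s_(k+1) − s_k) − t_k = 0

valid (s_(k+1) − s_k reduces to t_k)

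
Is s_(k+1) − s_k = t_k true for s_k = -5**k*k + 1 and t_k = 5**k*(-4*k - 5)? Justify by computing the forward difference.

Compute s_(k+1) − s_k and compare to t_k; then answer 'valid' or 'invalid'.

s_(k+1) = -5*5**k*(k + 1) + 1
s_(k+1) − s_k = 5**k*(-4*k - 5)
(s_(k+1) − s_k) − t_k = 0

Valid — Δs_k = t_k.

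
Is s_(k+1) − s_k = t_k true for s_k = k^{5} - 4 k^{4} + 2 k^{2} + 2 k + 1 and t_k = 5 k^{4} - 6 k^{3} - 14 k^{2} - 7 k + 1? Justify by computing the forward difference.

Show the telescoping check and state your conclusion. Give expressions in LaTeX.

s_(k+1) = k**5 + k**4 - 6*k**3 - 12*k**2 - 5*k + 2
s_(k+1) − s_k = 5*k**4 - 6*k**3 - 14*k**2 - 7*k + 1
(s_(k+1) − s_k) − t_k = 0

valid (s_(k+1) − s_k reduces to t_k)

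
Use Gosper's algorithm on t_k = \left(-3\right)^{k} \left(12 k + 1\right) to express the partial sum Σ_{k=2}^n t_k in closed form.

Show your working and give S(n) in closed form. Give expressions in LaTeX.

S(n) = 9 \left(-3\right)^{n} n + 3 \left(-3\right)^{n} + 36

Compute t_(k+1)/t_k: get 3*(-12*k - 13)/(12*k + 1).
A = -3, B = 1, C = k + 1/12.
Need (-3)·f(k+1) − (1)·f(k) = k + 1/12.
deg f ≤ 1 (via 0,0,1).
A polynomial solution: f(k) = -(3*k - 2)/12.
R(k) = B(k−1)·f(k)/C(k) = -(3*k - 2)/(12*k + 1); s_k = R·t_k = (-3)**k*(2 - 3*k).
Check: Δs_k = (-3)**k*(12*k + 1). ✓
s_(n+1) = 3*(-3)**n*(3*n + 1) and s_(2) = -36, so S(n) = 9*(-3)**n*n + 3*(-3)**n + 36.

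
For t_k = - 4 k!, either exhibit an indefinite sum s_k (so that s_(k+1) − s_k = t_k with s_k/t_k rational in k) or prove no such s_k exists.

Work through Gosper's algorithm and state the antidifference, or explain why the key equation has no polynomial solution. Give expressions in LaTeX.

t_(k+1)/t_k = k + 1.
Normal form (A,B,C) = (k + 1, 1, 1).
Solve (k + 1)·f(k+1) − (1)·f(k) = 1.
From deg A=1, deg B=0, deg C=0: d=-1.
Negative degree bound (-1): no f exists, t_k not Gosper-summable.

none (Gosper's algorithm certifies no s_k)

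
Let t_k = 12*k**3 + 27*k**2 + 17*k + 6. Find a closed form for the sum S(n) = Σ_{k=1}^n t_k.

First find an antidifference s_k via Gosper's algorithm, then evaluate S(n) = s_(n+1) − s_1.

Compute t_(k+1)/t_k: get (12*k**3 + 63*k**2 + 107*k + 62)/(12*k**3 + 27*k**2 + 17*k + 6).
Factor: A=1; B=1; C=k**3 + 9*k**2/4 + 17*k/12 + 1/2.
Solve (1)·f(k+1) − (1)·f(k) = k**3 + 9*k**2/4 + 17*k/12 + 1/2.
From deg A=0, deg B=0, deg C=3: d=4.
Coefficient equations give f(k) = k*(3*k**3 + 3*k**2 - 2*k + 2)/12.
Then R = B(k−1)f/C = k*(3*k**3 + 3*k**2 - 2*k + 2)/(12*k**3 + 27*k**2 + 17*k + 6), so s_k = R(k)·t_k = k*(3*k**3 + 3*k**2 - 2*k + 2).
Δs = 12*k**3 + 27*k**2 + 17*k + 6, as required.
s_(n+1) = 3*n**4 + 15*n**3 + 25*n**2 + 19*n + 6 and s_(1) = 6, so S(n) = n*(3*n**3 + 15*n**2 + 25*n + 19).

S(n) = n*(3*n**3 + 15*n**2 + 25*n + 19)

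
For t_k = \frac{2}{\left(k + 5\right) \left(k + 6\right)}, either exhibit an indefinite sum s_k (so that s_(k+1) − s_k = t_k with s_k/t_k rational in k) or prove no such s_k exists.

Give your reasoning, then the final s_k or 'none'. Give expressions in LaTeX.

s_k = \frac{2 k}{5 \left(k + 5\right)}

Ratio r(k) = (k + 5)/(k + 7).
Take A(k)=k + 5, B(k)=k + 7, C(k)=1.
Solve (k + 5)·f(k+1) − (k + 6)·f(k) = 1.
Bound: deg f ≤ 1.
Solve for f: f(k) = k/5 (degree 1 ≤ 1).
Then R = B(k−1)f/C = k*(k + 6)/5, so s_k = R(k)·t_k = 2*k/(5*(k + 5)).
Δs = 2/(k**2 + 11*k + 30), as required.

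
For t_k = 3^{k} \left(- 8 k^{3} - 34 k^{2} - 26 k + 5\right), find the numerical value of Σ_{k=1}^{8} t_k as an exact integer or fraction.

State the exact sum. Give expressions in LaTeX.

Σ = -55368288

Compute t_(k+1)/t_k: get 3*(8*k**3 + 58*k**2 + 118*k + 63)/(8*k**3 + 34*k**2 + 26*k - 5).
Gosper form: A/B · C(k+1)/C(k) with A=3, B=1, C=k**3 + 17*k**2/4 + 13*k/4 - 5/8.
Need (3)·f(k+1) − (1)·f(k) = k**3 + 17*k**2/4 + 13*k/4 - 5/8.
d = 3 from the (0,0,3) case.
Match coefficients ⇒ f(k) = (4*k**3 - k**2 - 2*k - 4)/8.
So s_k = (B(k−1)f/C)·t_k = ((4*k**3 - k**2 - 2*k - 4)/((4*k + 5)*(2*k**2 + 6*k - 1)))·t_k = 3**k*(-4*k**3 + k**2 + 2*k + 4).
Verify: 3**k*(-8*k**3 - 34*k**2 - 26*k + 5) matches t_k.
Sum = s_(9) − s_(1); s_(9) = -55368279, s_(1) = 9 ⇒ -55368288.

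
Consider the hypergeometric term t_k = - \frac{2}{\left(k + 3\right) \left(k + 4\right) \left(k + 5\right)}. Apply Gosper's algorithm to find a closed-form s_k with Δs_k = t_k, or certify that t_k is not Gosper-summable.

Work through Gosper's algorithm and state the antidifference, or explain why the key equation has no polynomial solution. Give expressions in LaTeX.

s_k = \frac{k \left(- k - 7\right)}{12 \left(k + 3\right) \left(k + 4\right)}

r(k) = (k + 3)/(k + 6) after simplifying.
Gosper form: A/B · C(k+1)/C(k) with A=k + 3, B=k + 6, C=1.
Key eq: (k + 3)·f(k+1) = (k + 5)·f(k) + (1).
From deg A=1, deg B=1, deg C=0: d=2.
Solve for f: f(k) = k*(k + 7)/24 (degree 2 ≤ 2).
Certificate R = B(k−1)f/C = k*(k + 5)*(k + 7)/24 gives s_k = k*(-k - 7)/(12*(k + 3)*(k + 4)).
Δs = -2/(k**3 + 12*k**2 + 47*k + 60), as required.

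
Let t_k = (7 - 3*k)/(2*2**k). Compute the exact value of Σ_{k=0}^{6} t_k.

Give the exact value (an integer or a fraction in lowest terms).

Σ = 529/128

Step 1: r(k) = (3*k - 4)/(2*(3*k - 7)).
Gosper form: A/B · C(k+1)/C(k) with A=1/2, B=1, C=k - 7/3.
Key eq: (1/2)·f(k+1) = (1)·f(k) + (k - 7/3).
Degrees (0,0,1) ⇒ d ≤ 1.
Solve for f: f(k) = -2*(3*k - 4)/3 (degree 1 ≤ 1).
So s_k = (B(k−1)f/C)·t_k = (-2*(3*k - 4)/(3*k - 7))·t_k = (3*k - 4)/2**k.
s_(k+1) − s_k = (7 - 3*k)/(2*2**k) = t_k.
Telescoping: Σ = s_(7) − s_(0) = 17/128 − (-4) = 529/128.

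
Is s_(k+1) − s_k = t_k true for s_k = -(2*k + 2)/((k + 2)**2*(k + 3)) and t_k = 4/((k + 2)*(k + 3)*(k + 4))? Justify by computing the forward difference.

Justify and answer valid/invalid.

Invalid: residual 2*(-3*k - 8)/(k**5 + 14*k**4 + 77*k**3 + 208*k**2 + 276*k + 144) ≠ 0.

s_(k+1) = 2*(-k - 2)/((k + 3)**2*(k + 4))
s_(k+1) − s_k = 2*(2*k**2 + 7*k + 4)/(k**5 + 14*k**4 + 77*k**3 + 208*k**2 + 276*k + 144)
(s_(k+1) − s_k) − t_k = 2*(-3*k - 8)/(k**5 + 14*k**4 + 77*k**3 + 208*k**2 + 276*k + 144)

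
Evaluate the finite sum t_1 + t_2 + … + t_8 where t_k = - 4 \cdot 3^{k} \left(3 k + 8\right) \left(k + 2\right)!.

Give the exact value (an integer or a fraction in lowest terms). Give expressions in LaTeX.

Σ = -3142729497528

The ratio is 3*(k + 3)*(3*k + 11)/(3*k + 8).
Normal form (A,B,C) = (3*k + 9, 1, k + 8/3).
Solve (3*k + 9)·f(k+1) − (1)·f(k) = k + 8/3.
Degrees (1,0,1) ⇒ d ≤ 0.
A polynomial solution: f(k) = 1/3.
Certificate R = B(k−1)f/C = 1/(3*k + 8) gives s_k = -4*3**k*factorial(k + 2).
s_(k+1) − s_k = -4*3**k*(3*k + 8)*factorial(k + 2) = t_k.
Telescoping: Σ = s_(9) − s_(1) = -3142729497600 − (-72) = -3142729497528.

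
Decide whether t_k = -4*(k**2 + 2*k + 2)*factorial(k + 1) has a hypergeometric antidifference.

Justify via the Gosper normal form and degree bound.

t_(k+1)/t_k = (k + 2)*(2*k + (k + 1)**2 + 4)/(k**2 + 2*k + 2).
So A=k + 2 and B=1, with C=k**2 + 2*k + 2.
Need (k + 2)·f(k+1) − (1)·f(k) = k**2 + 2*k + 2.
Bound: deg f ≤ 1.
Coefficient equations give f(k) = k.
Certificate R = B(k−1)f/C = k/(k**2 + 2*k + 2) gives s_k = -4*k*factorial(k + 1).
Δs = -4*(k**2 + 2*k + 2)*factorial(k + 1), as required.

Yes. s_k = -4*k*factorial(k + 1).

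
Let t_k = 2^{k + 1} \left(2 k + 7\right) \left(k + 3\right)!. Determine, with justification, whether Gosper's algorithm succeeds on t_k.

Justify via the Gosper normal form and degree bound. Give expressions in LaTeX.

Step 1: r(k) = 2*(k + 4)*(2*k + 9)/(2*k + 7).
Factor: A=2*k + 8; B=1; C=k + 7/2.
Set up (2*k + 8)·f(k+1) − (1)·f(k) − (k + 7/2) = 0.
deg f ≤ 0 (via 1,0,1).
A polynomial solution: f(k) = 1/2.
R(k) = B(k−1)·f(k)/C(k) = 1/(2*k + 7); s_k = R·t_k = 2**(k + 1)*factorial(k + 3).
Check: Δs_k = 2**(k + 1)*(2*k + 7)*factorial(k + 3). ✓

Yes. s_k = 2^{k + 1} \left(k + 3\right)!.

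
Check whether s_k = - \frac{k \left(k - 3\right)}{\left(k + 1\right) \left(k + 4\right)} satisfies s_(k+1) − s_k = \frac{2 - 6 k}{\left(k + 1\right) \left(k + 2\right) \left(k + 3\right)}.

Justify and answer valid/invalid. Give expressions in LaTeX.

s_(k+1) = -(k - 2)*(k + 1)/((k + 2)*(k + 5))
s_(k+1) − s_k = 8*(-k**2 - 2*k + 1)/(k**4 + 12*k**3 + 49*k**2 + 78*k + 40)
(s_(k+1) − s_k) − t_k = 2*(-k**3 + 6*k**2 + 31*k - 8)/(k**5 + 15*k**4 + 85*k**3 + 225*k**2 + 274*k + 120)

Invalid: residual \frac{2 \left(- k^{3} + 6 k^{2} + 31 k - 8\right)}{k^{5} + 15 k^{4} + 85 k^{3} + 225 k^{2} + 274 k + 120} ≠ 0.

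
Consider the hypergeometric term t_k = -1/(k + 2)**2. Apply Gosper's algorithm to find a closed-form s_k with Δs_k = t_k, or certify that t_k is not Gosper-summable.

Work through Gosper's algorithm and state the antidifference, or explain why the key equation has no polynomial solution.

Step 1: r(k) = (k + 2)**2/(k + 3)**2.
Take A(k)=k**2 + 4*k + 4, B(k)=k**2 + 6*k + 9, C(k)=1.
Set up (k**2 + 4*k + 4)·f(k+1) − (k**2 + 4*k + 4)·f(k) − (1) = 0.
From deg A=2, deg B=2, deg C=0: d=0.
Generic f = c0 gives residual -1; -1 = 0 cannot hold, so t_k is not Gosper-summable.

not Gosper-summable; s_k does not exist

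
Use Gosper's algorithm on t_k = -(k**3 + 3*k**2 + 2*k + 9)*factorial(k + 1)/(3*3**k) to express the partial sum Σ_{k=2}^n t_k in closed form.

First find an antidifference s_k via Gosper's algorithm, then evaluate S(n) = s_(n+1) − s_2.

Ratio r(k) = (k**4 + 8*k**3 + 23*k**2 + 37*k + 30)/(3*(k**3 + 3*k**2 + 2*k + 9)).
Take A(k)=k/3 + 2/3, B(k)=1, C(k)=k**3 + 3*k**2 + 2*k + 9.
f must satisfy (k/3 + 2/3)·f(k+1) − (1)·f(k) = k**3 + 3*k**2 + 2*k + 9.
Degrees (1,0,3) ⇒ d ≤ 2.
Coefficient equations give f(k) = 3*(k - 1)*(k + 3).
Then R = B(k−1)f/C = 3*(k - 1)*(k + 3)/(k**3 + 3*k**2 + 2*k + 9), so s_k = R(k)·t_k = -(k - 1)*(k + 3)*factorial(k + 1)/3**k.
Verify: -(k**3 + 3*k**2 + 2*k + 9)*factorial(k + 1)/(3*3**k) matches t_k.
Σ_(k=2)^n t_k = s_(n+1) − s_(2) = (-3**(-n - 1)*n*(n + 4)*factorial(n + 2)) − (-10/3), i.e. 3**(-n - 1)*(10*3**n - n**4*factorial(n) - 7*n**3*factorial(n) - 14*n**2*factorial(n) - 8*n*factorial(n)).

S(n) = 3**(-n - 1)*(10*3**n - n**4*factorial(n) - 7*n**3*factorial(n) - 14*n**2*factorial(n) - 8*n*factorial(n))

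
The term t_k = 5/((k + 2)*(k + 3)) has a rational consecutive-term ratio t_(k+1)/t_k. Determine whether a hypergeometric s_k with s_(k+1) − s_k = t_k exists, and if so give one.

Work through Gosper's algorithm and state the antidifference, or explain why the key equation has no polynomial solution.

Step 1: r(k) = (k + 2)/(k + 4).
So A=k + 2 and B=k + 4, with C=1.
Solve (k + 2)·f(k+1) − (k + 3)·f(k) = 1.
Degrees (1,1,0) ⇒ d ≤ 1.
Solve for f: f(k) = k/2 (degree 1 ≤ 1).
Then R = B(k−1)f/C = k*(k + 3)/2, so s_k = R(k)·t_k = 5*k/(2*(k + 2)).
Δs = 5/(k**2 + 5*k + 6), as required.

s_k = 5*k/(2*(k + 2))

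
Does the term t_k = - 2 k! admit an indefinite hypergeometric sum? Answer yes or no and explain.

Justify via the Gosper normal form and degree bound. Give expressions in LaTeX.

No — t_k has no hypergeometric antidifference.

Step 1: r(k) = k + 1.
Gosper form: A/B · C(k+1)/C(k) with A=k + 1, B=1, C=1.
Set up (k + 1)·f(k+1) − (1)·f(k) − (1) = 0.
Bound: deg f ≤ -1.
deg f ≤ -1 is impossible — no certificate.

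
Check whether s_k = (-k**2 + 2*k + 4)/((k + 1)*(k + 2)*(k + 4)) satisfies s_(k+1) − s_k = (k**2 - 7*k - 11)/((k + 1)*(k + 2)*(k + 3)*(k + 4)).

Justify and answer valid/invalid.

Invalid: residual (-2*k**2 + 9*k + 15)/(k**5 + 15*k**4 + 85*k**3 + 225*k**2 + 274*k + 120) ≠ 0.

s_(k+1) = (5 - k**2)/(k**3 + 10*k**2 + 31*k + 30)
s_(k+1) − s_k = (k**3 - 4*k**2 - 37*k - 40)/(k**5 + 15*k**4 + 85*k**3 + 225*k**2 + 274*k + 120)
(s_(k+1) − s_k) − t_k = (-2*k**2 + 9*k + 15)/(k**5 + 15*k**4 + 85*k**3 + 225*k**2 + 274*k + 120)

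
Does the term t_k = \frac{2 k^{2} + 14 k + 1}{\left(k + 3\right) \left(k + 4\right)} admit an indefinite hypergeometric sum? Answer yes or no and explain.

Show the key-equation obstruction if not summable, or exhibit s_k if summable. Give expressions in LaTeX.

Yes. s_k = \frac{k \left(6 k - 5\right)}{3 \left(k + 3\right)}.

Step 1: r(k) = (k + 3)*(14*k + 2*(k + 1)**2 + 15)/((k + 5)*(2*k**2 + 14*k + 1)).
So A=k + 3 and B=k + 5, with C=k**2 + 7*k + 1/2.
Set up (k + 3)·f(k+1) − (k + 4)·f(k) − (k**2 + 7*k + 1/2) = 0.
deg f ≤ 2 (via 1,1,2).
Coefficient equations give f(k) = k*(6*k - 5)/6.
R(k) = B(k−1)·f(k)/C(k) = k*(k + 4)*(6*k - 5)/(3*(2*k**2 + 14*k + 1)); s_k = R·t_k = k*(6*k - 5)/(3*(k + 3)).
Check: Δs_k = (2*k**2 + 14*k + 1)/(k**2 + 7*k + 12). ✓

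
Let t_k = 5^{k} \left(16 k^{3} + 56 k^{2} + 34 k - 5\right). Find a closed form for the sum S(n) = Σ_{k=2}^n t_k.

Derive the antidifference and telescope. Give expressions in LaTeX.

r(k) = 5*(16*k**3 + 104*k**2 + 194*k + 101)/(16*k**3 + 56*k**2 + 34*k - 5) after simplifying.
Factor: A=5; B=1; C=k**3 + 7*k**2/2 + 17*k/8 - 5/16.
Need (5)·f(k+1) − (1)·f(k) = k**3 + 7*k**2/2 + 17*k/8 - 5/16.
deg f ≤ 3 (via 0,0,3).
Solving with deg f ≤ 3: f(k) = k*(4*k**2 - k - 4)/16.
R(k) = B(k−1)·f(k)/C(k) = k*(4*k**2 - k - 4)/(16*k**3 + 56*k**2 + 34*k - 5); s_k = R·t_k = 5**k*k*(4*k**2 - k - 4).
Δs = 5**k*(16*k**3 + 56*k**2 + 34*k - 5), as required.
Σ_(k=2)^n t_k = s_(n+1) − s_(2) = (5**(n + 1)*(4*n**3 + 11*n**2 + 6*n - 1)) − (500), i.e. 20*5**n*n**3 + 55*5**n*n**2 + 30*5**n*n - 5*5**n - 500.

S(n) = 20 \cdot 5^{n} n^{3} + 55 \cdot 5^{n} n^{2} + 30 \cdot 5^{n} n - 5 \cdot 5^{n} - 500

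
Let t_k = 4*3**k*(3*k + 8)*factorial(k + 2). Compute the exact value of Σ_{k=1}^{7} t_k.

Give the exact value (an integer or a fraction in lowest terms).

The ratio is 3*(k + 3)*(3*k + 11)/(3*k + 8).
Take A(k)=3*k + 9, B(k)=1, C(k)=k + 8/3.
Need (3*k + 9)·f(k+1) − (1)·f(k) = k + 8/3.
Degrees (1,0,1) ⇒ d ≤ 0.
Match coefficients ⇒ f(k) = 1/3.
Get s_k = R·t_k = 4*3**k*factorial(k + 2) with R(k) = B(k−1)f(k)/C(k) = 1/(3*k + 8).
Δs = 4*3**k*(3*k + 8)*factorial(k + 2), as required.
Telescoping: Σ = s_(8) − s_(1) = 95234227200 − (72) = 95234227128.

Σ = 95234227128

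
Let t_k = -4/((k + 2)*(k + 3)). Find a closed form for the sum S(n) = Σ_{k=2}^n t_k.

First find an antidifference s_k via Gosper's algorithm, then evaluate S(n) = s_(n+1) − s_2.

S(n) = (1 - n)/(n + 3)

Compute t_(k+1)/t_k: get (k + 2)/(k + 4).
Normal form (A,B,C) = (k + 2, k + 4, 1).
Set up (k + 2)·f(k+1) − (k + 3)·f(k) − (1) = 0.
Degrees (1,1,0) ⇒ d ≤ 1.
Coefficient equations give f(k) = k/2.
So s_k = (B(k−1)f/C)·t_k = (k*(k + 3)/2)·t_k = -2*k/(k + 2).
s_(k+1) − s_k = -4/(k**2 + 5*k + 6) = t_k.
Evaluate: s_(n+1) = 2*(-n - 1)/(n + 3); subtract s_(2) = -1 ⇒ S(n) = (1 - n)/(n + 3).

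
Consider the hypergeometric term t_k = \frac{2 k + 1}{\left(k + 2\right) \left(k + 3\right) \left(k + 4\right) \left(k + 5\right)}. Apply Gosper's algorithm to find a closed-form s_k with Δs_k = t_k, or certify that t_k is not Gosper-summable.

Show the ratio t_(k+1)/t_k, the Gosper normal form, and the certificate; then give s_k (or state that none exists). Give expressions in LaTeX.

Ratio r(k) = (k + 2)*(2*k + 3)/((k + 6)*(2*k + 1)).
A = k + 2, B = k + 6, C = k + 1/2.
Set up (k + 2)·f(k+1) − (k + 5)·f(k) − (k + 1/2) = 0.
deg f ≤ 3 (via 1,1,1).
Match coefficients ⇒ f(k) = k*(k**2 + 9*k + 2)/48.
So s_k = (B(k−1)f/C)·t_k = (k*(k + 5)*(k**2 + 9*k + 2)/(24*(2*k + 1)))·t_k = k*(k**2 + 9*k + 2)/(24*(k + 2)*(k + 3)*(k + 4)).
s_(k+1) − s_k = (2*k + 1)/(k**4 + 14*k**3 + 71*k**2 + 154*k + 120) = t_k.

s_k = \frac{k \left(k^{2} + 9 k + 2\right)}{24 \left(k + 2\right) \left(k + 3\right) \left(k + 4\right)}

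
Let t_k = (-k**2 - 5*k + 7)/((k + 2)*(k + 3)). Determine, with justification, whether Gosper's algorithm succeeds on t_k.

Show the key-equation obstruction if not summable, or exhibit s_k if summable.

Compute t_(k+1)/t_k: get (k + 2)*(5*k + (k + 1)**2 - 2)/((k + 4)*(k**2 + 5*k - 7)).
A = k + 2, B = k + 4, C = k**2 + 5*k - 7.
Key eq: (k + 2)·f(k+1) = (k + 3)·f(k) + (k**2 + 5*k - 7).
Degrees (1,1,2) ⇒ d ≤ 2.
Coefficient equations give f(k) = k*(2*k - 9)/2.
Get s_k = R·t_k = k*(9 - 2*k)/(2*(k + 2)) with R(k) = B(k−1)f(k)/C(k) = k*(k + 3)*(2*k - 9)/(2*(k**2 + 5*k - 7)).
Δs = (-k**2 - 5*k + 7)/(k**2 + 5*k + 6), as required.

Yes. s_k = k*(9 - 2*k)/(2*(k + 2)).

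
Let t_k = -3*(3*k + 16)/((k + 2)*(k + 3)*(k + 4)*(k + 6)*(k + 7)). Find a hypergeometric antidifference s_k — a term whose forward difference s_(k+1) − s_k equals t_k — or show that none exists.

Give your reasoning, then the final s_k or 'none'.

r(k) = (k + 2)*(k + 6)*(3*k + 19)/((k + 5)*(k + 8)*(3*k + 16)) after simplifying.
So A=k + 2 and B=k + 8, with C=k**2 + 31*k/3 + 80/3.
f must satisfy (k + 2)·f(k+1) − (k + 7)·f(k) = k**2 + 31*k/3 + 80/3.
Bound: deg f ≤ 5.
Match coefficients ⇒ f(k) = k*(k + 4)*(k + 5)*(k**2 + 11*k + 36)/108.
R(k) = B(k−1)·f(k)/C(k) = k*(k + 4)*(k + 7)*(k**2 + 11*k + 36)/(36*(3*k + 16)); s_k = R·t_k = k*(-k**2 - 11*k - 36)/(12*(k**3 + 11*k**2 + 36*k + 36)).
Verify: 3*(-3*k - 16)/(k**5 + 22*k**4 + 185*k**3 + 740*k**2 + 1404*k + 1008) matches t_k.

s_k = k*(-k**2 - 11*k - 36)/(12*(k**3 + 11*k**2 + 36*k + 36))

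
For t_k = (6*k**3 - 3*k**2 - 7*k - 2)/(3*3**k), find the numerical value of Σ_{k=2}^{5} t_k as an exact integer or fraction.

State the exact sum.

Ratio r(k) = (6*k**3 + 15*k**2 + 5*k - 6)/(3*(6*k**3 - 3*k**2 - 7*k - 2)).
Take A(k)=1/3, B(k)=1, C(k)=k**3 - k**2/2 - 7*k/6 - 1/3.
Need (1/3)·f(k+1) − (1)·f(k) = k**3 - k**2/2 - 7*k/6 - 1/3.
From deg A=0, deg B=0, deg C=3: d=3.
Match coefficients ⇒ f(k) = -(k + 1)*(3*k**2 + 4)/2.
Certificate R = B(k−1)f/C = -3*(k + 1)*(3*k**2 + 4)/((2*k + 1)*(3*k**2 - 3*k - 2)) gives s_k = (-3*k**3 - 3*k**2 - 4*k - 4)/3**k.
s_(k+1) − s_k = (6*k**3 - 3*k**2 - 7*k - 2)/(3*3**k) = t_k.
Σ_(k=2)^(5) t_k = s_(6) − s_(2) = -784/729 − (-16/3) = 3104/729.

Σ = 3104/729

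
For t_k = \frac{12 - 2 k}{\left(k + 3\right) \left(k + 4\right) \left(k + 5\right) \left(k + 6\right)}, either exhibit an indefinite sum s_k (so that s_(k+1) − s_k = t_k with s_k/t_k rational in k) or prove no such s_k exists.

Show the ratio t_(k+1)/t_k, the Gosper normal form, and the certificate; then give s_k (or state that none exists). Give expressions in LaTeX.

Ratio r(k) = (k - 5)*(k + 3)/((k - 6)*(k + 7)).
Normal form (A,B,C) = (k + 3, k + 7, k - 6).
Set up (k + 3)·f(k+1) − (k + 6)·f(k) − (k - 6) = 0.
Bound: deg f ≤ 3.
Coefficient equations give f(k) = -k*(k**2 + 12*k + 67)/40.
Get s_k = R·t_k = k*(k**2 + 12*k + 67)/(20*(k + 3)*(k + 4)*(k + 5)) with R(k) = B(k−1)f(k)/C(k) = -k*(k + 6)*(k**2 + 12*k + 67)/(40*(k - 6)).
Check: Δs_k = 2*(6 - k)/(k**4 + 18*k**3 + 119*k**2 + 342*k + 360). ✓

s_k = \frac{k \left(k^{2} + 12 k + 67\right)}{20 \left(k + 3\right) \left(k + 4\right) \left(k + 5\right)}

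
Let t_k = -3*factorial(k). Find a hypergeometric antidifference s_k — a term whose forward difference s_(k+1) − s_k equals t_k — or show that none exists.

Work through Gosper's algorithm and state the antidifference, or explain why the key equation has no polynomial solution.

Step 1: r(k) = k + 1.
Factor: A=k + 1; B=1; C=1.
Need (k + 1)·f(k+1) − (1)·f(k) = 1.
Degrees (1,0,0) ⇒ d ≤ -1.
Negative degree bound (-1): no f exists, t_k not Gosper-summable.

none — t_k is not Gosper-summable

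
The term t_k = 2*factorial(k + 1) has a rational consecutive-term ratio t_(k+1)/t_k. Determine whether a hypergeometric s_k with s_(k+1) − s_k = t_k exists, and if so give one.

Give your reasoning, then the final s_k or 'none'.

no hypergeometric antidifference exists

r(k) = k + 2 after simplifying.
Normal form (A,B,C) = (k + 2, 1, 1).
Solve (k + 2)·f(k+1) − (1)·f(k) = 1.
Degrees (1,0,0) ⇒ d ≤ -1.
Bound -1 < 0, so the key equation has no polynomial solution.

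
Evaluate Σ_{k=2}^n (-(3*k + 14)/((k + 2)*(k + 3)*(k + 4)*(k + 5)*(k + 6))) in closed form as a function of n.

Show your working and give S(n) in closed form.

t_(k+1)/t_k = (k + 2)*(3*k + 17)/((k + 7)*(3*k + 14)).
So A=k + 2 and B=k + 7, with C=k + 14/3.
Solve (k + 2)·f(k+1) − (k + 6)·f(k) = k + 14/3.
Degrees (1,1,1) ⇒ d ≤ 4.
Solve for f: f(k) = k*(k + 4)*(k**2 + 10*k + 31)/90 (degree 4 ≤ 4).
R(k) = B(k−1)·f(k)/C(k) = k*(k + 4)*(k + 6)*(k**2 + 10*k + 31)/(30*(3*k + 14)); s_k = R·t_k = k*(-k**2 - 10*k - 31)/(30*(k**3 + 10*k**2 + 31*k + 30)).
Δs = (-3*k - 14)/(k**5 + 20*k**4 + 155*k**3 + 580*k**2 + 1044*k + 720), as required.
Telescope: S(n) = s_(n+1) − s_(2) = (-n**3 - 13*n**2 - 54*n - 42)/(30*(n**3 + 13*n**2 + 54*n + 72)) − (-11/420) = (-n**3 - 13*n**2 - 54*n + 68)/(140*(n**3 + 13*n**2 + 54*n + 72)).

S(n) = (-n**3 - 13*n**2 - 54*n + 68)/(140*(n**3 + 13*n**2 + 54*n + 72))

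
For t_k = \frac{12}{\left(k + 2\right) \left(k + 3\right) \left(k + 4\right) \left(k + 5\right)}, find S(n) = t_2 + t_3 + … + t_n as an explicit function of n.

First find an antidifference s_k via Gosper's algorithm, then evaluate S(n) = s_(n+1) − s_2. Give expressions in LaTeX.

S(n) = \frac{n^{3} + 12 n^{2} + 47 n - 60}{30 \left(n^{3} + 12 n^{2} + 47 n + 60\right)}

Ratio r(k) = (k + 2)/(k + 6).
Take A(k)=k + 2, B(k)=k + 6, C(k)=1.
Key eq: (k + 2)·f(k+1) = (k + 5)·f(k) + (1).
Bound: deg f ≤ 3.
Solving with deg f ≤ 3: f(k) = k*(k**2 + 9*k + 26)/72.
Get s_k = R·t_k = k*(k**2 + 9*k + 26)/(6*(k + 2)*(k + 3)*(k + 4)) with R(k) = B(k−1)f(k)/C(k) = k*(k + 5)*(k**2 + 9*k + 26)/72.
Verify: 12/(k**4 + 14*k**3 + 71*k**2 + 154*k + 120) matches t_k.
Telescope: S(n) = s_(n+1) − s_(2) = (n**3 + 12*n**2 + 47*n + 36)/(6*(n**3 + 12*n**2 + 47*n + 60)) − (2/15) = (n**3 + 12*n**2 + 47*n - 60)/(30*(n**3 + 12*n**2 + 47*n + 60)).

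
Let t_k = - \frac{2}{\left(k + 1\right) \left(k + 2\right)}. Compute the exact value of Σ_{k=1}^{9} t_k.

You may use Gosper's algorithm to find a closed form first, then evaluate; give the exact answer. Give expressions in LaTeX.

The ratio is (k + 1)/(k + 3).
So A=k + 1 and B=k + 3, with C=1.
Solve (k + 1)·f(k+1) − (k + 2)·f(k) = 1.
Degrees (1,1,0) ⇒ d ≤ 1.
Solving with deg f ≤ 1: f(k) = k.
So s_k = (B(k−1)f/C)·t_k = (k*(k + 2))·t_k = -2*k/(k + 1).
Check: Δs_k = -2/(k**2 + 3*k + 2). ✓
Σ_(k=1)^(9) t_k = s_(10) − s_(1) = -20/11 − (-1) = -9/11.

Σ = -9/11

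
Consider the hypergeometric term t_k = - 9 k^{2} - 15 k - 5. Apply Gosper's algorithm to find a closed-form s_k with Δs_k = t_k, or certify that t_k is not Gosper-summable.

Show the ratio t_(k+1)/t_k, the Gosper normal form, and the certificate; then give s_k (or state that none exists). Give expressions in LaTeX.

s_k = k \left(- 3 k^{2} - 3 k + 1\right)

t_(k+1)/t_k = (9*k**2 + 33*k + 29)/(9*k**2 + 15*k + 5).
Factor: A=1; B=1; C=k**2 + 5*k/3 + 5/9.
Need (1)·f(k+1) − (1)·f(k) = k**2 + 5*k/3 + 5/9.
Degrees (0,0,2) ⇒ d ≤ 3.
Solving with deg f ≤ 3: f(k) = k*(3*k**2 + 3*k - 1)/9.
Get s_k = R·t_k = k*(-3*k**2 - 3*k + 1) with R(k) = B(k−1)f(k)/C(k) = k*(3*k**2 + 3*k - 1)/(9*k**2 + 15*k + 5).
Δs = -9*k**2 - 15*k - 5, as required.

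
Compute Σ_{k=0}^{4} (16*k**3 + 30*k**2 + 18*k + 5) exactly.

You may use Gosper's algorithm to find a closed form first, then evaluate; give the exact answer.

The ratio is (16*k**3 + 78*k**2 + 126*k + 69)/(16*k**3 + 30*k**2 + 18*k + 5).
Factor: A=1; B=1; C=k**3 + 15*k**2/8 + 9*k/8 + 5/16.
Solve (1)·f(k+1) − (1)·f(k) = k**3 + 15*k**2/8 + 9*k/8 + 5/16.
d = 4 from the (0,0,3) case.
Solving with deg f ≤ 4: f(k) = k*(4*k**3 + 2*k**2 - 2*k + 1)/16.
So s_k = (B(k−1)f/C)·t_k = (k*(4*k**3 + 2*k**2 - 2*k + 1)/(16*k**3 + 30*k**2 + 18*k + 5))·t_k = k*(4*k**3 + 2*k**2 - 2*k + 1).
Verify: 16*k**3 + 30*k**2 + 18*k + 5 matches t_k.
Sum = s_(5) − s_(0); s_(5) = 2705, s_(0) = 0 ⇒ 2705.

Σ = 2705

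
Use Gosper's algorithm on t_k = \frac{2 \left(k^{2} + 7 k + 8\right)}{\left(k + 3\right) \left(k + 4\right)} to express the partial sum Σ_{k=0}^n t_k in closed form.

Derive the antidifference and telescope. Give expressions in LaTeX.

t_(k+1)/t_k = (k + 3)*(7*k + (k + 1)**2 + 15)/((k + 5)*(k**2 + 7*k + 8)).
Gosper form: A/B · C(k+1)/C(k) with A=k + 3, B=k + 5, C=k**2 + 7*k + 8.
f must satisfy (k + 3)·f(k+1) − (k + 4)·f(k) = k**2 + 7*k + 8.
Bound: deg f ≤ 2.
Solve for f: f(k) = k*(3*k + 5)/3 (degree 2 ≤ 2).
Then R = B(k−1)f/C = k*(k + 4)*(3*k + 5)/(3*(k**2 + 7*k + 8)), so s_k = R(k)·t_k = 2*k*(3*k + 5)/(3*(k + 3)).
s_(k+1) − s_k = 2*(k**2 + 7*k + 8)/(k**2 + 7*k + 12) = t_k.
Evaluate: s_(n+1) = 2*(3*n**2 + 11*n + 8)/(3*(n + 4)); subtract s_(0) = 0 ⇒ S(n) = 2*(3*n**2 + 11*n + 8)/(3*(n + 4)).

S(n) = \frac{2 \left(3 n^{2} + 11 n + 8\right)}{3 \left(n + 4\right)}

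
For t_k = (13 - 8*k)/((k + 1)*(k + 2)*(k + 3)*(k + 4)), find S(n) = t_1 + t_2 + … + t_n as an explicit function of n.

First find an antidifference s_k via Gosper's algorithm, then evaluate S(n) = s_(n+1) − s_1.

S(n) = n*(-n**2 - 9*n + 70)/(24*(n**3 + 9*n**2 + 26*n + 24))

r(k) = (k + 1)*(8*k - 5)/((k + 5)*(8*k - 13)) after simplifying.
So A=k + 1 and B=k + 5, with C=k - 13/8.
Need (k + 1)·f(k+1) − (k + 4)·f(k) = k - 13/8.
d = 3 from the (1,1,1) case.
Solving with deg f ≤ 3: f(k) = -k*(k**2 + 6*k + 19)/16.
So s_k = (B(k−1)f/C)·t_k = (-k*(k + 4)*(k**2 + 6*k + 19)/(2*(8*k - 13)))·t_k = k*(k**2 + 6*k + 19)/(2*(k + 1)*(k + 2)*(k + 3)).
Δs = (13 - 8*k)/(k**4 + 10*k**3 + 35*k**2 + 50*k + 24), as required.
Telescope: S(n) = s_(n+1) − s_(1) = (n**3 + 9*n**2 + 34*n + 26)/(2*(n**3 + 9*n**2 + 26*n + 24)) − (13/24) = n*(-n**2 - 9*n + 70)/(24*(n**3 + 9*n**2 + 26*n + 24)).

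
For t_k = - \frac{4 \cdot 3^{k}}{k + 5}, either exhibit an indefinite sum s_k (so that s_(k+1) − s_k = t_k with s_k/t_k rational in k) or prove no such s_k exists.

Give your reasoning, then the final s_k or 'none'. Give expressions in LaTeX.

none — t_k is not Gosper-summable

t_(k+1)/t_k = 3*(k + 5)/(k + 6).
Normal form (A,B,C) = (3*k + 15, k + 6, 1).
f must satisfy (3*k + 15)·f(k+1) − (k + 5)·f(k) = 1.
deg f ≤ -1 (via 1,1,0).
d = -1 < 0 ⇒ no nonzero polynomial f; not summable.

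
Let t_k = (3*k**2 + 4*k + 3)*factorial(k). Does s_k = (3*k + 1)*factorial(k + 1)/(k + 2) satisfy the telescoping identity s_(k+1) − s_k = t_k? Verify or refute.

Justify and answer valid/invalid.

Invalid: residual -(3*k**3 + 10*k**2 + 8*k + 5)*factorial(k)/((k + 2)*(k + 3)) ≠ 0.

s_(k+1) = (3*k + 4)*factorial(k + 2)/(k + 3)
s_(k+1) − s_k = (3*k**3 + 13*k**2 + 18*k + 13)*factorial(k + 1)/((k + 2)*(k + 3))
(s_(k+1) − s_k) − t_k = -(3*k**3 + 10*k**2 + 8*k + 5)*factorial(k)/((k + 2)*(k + 3))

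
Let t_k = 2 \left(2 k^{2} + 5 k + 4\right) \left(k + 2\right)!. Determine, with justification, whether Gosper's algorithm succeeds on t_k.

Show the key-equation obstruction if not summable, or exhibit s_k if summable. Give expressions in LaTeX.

Yes. s_k = 2 \left(2 k - 1\right) \left(k + 2\right)!.

r(k) = (k + 3)*(5*k + 2*(k + 1)**2 + 9)/(2*k**2 + 5*k + 4) after simplifying.
Normal form (A,B,C) = (k + 3, 1, k**2 + 5*k/2 + 2).
Set up (k + 3)·f(k+1) − (1)·f(k) − (k**2 + 5*k/2 + 2) = 0.
Bound: deg f ≤ 1.
Solving with deg f ≤ 1: f(k) = (2*k - 1)/2.
R(k) = B(k−1)·f(k)/C(k) = (2*k - 1)/(2*k**2 + 5*k + 4); s_k = R·t_k = 2*(2*k - 1)*factorial(k + 2).
s_(k+1) − s_k = 2*(2*k**2 + 5*k + 4)*factorial(k + 2) = t_k.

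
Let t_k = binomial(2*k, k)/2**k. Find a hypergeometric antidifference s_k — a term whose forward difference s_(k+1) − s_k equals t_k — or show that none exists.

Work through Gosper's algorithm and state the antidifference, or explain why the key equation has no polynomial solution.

not Gosper-summable; s_k does not exist

Compute t_(k+1)/t_k: get (2*k + 1)/(k + 1).
Normal form (A,B,C) = (2*k + 1, k + 1, 1).
Key eq: (2*k + 1)·f(k+1) = (k)·f(k) + (1).
Bound: deg f ≤ -1.
deg f ≤ -1 is impossible — no certificate.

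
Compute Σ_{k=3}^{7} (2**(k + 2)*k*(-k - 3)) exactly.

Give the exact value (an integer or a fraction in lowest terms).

t_(k+1)/t_k = 2*(k + 1)*(k + 4)/(k*(k + 3)).
Gosper form: A/B · C(k+1)/C(k) with A=2, B=1, C=k**2 + 3*k.
Solve (2)·f(k+1) − (1)·f(k) = k**2 + 3*k.
Degrees (0,0,2) ⇒ d ≤ 2.
A polynomial solution: f(k) = k*(k - 1).
So s_k = (B(k−1)f/C)·t_k = ((k - 1)/(k + 3))·t_k = 2**(k + 2)*k*(1 - k).
Verify: 2**(k + 2)*k*(-k - 3) matches t_k.
Evaluate s at k=8 and k=3: -57344 and -192; difference -57152.

Σ = -57152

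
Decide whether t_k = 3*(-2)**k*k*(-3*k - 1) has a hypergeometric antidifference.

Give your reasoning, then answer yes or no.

Ratio r(k) = -2*(k + 1)*(3*k + 4)/(k*(3*k + 1)).
Factor: A=-2; B=1; C=k**2 + k/3.
Solve (-2)·f(k+1) − (1)·f(k) = k**2 + k/3.
Degrees (0,0,2) ⇒ d ≤ 2.
Solve for f: f(k) = -k*(k - 1)/3 (degree 2 ≤ 2).
Get s_k = R·t_k = 3*(-2)**k*k*(k - 1) with R(k) = B(k−1)f(k)/C(k) = -(k - 1)/(3*k + 1).
Check: Δs_k = 3*(-2)**k*k*(-3*k - 1). ✓

Yes. s_k = 3*(-2)**k*k*(k - 1).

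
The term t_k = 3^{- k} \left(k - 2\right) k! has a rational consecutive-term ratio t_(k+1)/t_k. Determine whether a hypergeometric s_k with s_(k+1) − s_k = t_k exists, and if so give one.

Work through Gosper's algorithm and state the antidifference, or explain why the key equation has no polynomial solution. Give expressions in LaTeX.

r(k) = (k**2 - 1)/(3*(k - 2)) after simplifying.
Normal form (A,B,C) = (k/3 + 1/3, 1, k - 2).
Set up (k/3 + 1/3)·f(k+1) − (1)·f(k) − (k - 2) = 0.
From deg A=1, deg B=0, deg C=1: d=0.
Solving with deg f ≤ 0: f(k) = 3.
R(k) = B(k−1)·f(k)/C(k) = 3/(k - 2); s_k = R·t_k = 3**(1 - k)*factorial(k).
Δs = (k - 2)*factorial(k)/3**k, as required.

s_k = 3^{1 - k} k!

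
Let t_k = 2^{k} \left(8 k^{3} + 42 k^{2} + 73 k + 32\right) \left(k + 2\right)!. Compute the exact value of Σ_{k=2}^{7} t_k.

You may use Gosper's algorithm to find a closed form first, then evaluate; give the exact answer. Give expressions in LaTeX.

t_(k+1)/t_k = 2*(8*k**4 + 90*k**3 + 379*k**2 + 698*k + 465)/(8*k**3 + 42*k**2 + 73*k + 32).
A = 2*k + 6, B = 1, C = k**3 + 21*k**2/4 + 73*k/8 + 4.
f must satisfy (2*k + 6)·f(k+1) − (1)·f(k) = k**3 + 21*k**2/4 + 73*k/8 + 4.
From deg A=1, deg B=0, deg C=3: d=2.
Solve for f: f(k) = (4*k**2 + 3*k - 2)/8 (degree 2 ≤ 2).
Get s_k = R·t_k = 2**k*(4*k**2 + 3*k - 2)*factorial(k + 2) with R(k) = B(k−1)f(k)/C(k) = (4*k**2 + 3*k - 2)/(8*k**3 + 42*k**2 + 73*k + 32).
s_(k+1) − s_k = 2**k*(8*k**3 + 42*k**2 + 73*k + 32)*factorial(k + 2) = t_k.
Evaluate s at k=8 and k=2: 258254438400 and 1920; difference 258254436480.

Σ = 258254436480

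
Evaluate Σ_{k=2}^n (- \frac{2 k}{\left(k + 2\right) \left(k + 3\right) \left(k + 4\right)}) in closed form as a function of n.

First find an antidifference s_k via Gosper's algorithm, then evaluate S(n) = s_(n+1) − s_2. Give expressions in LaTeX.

Ratio r(k) = (k + 1)*(k + 2)/(k*(k + 5)).
So A=k + 2 and B=k + 5, with C=k.
Solve (k + 2)·f(k+1) − (k + 4)·f(k) = k.
Bound: deg f ≤ 2.
A polynomial solution: f(k) = k*(k - 1)/6.
Get s_k = R·t_k = k*(1 - k)/(3*(k + 2)*(k + 3)) with R(k) = B(k−1)f(k)/C(k) = (k - 1)*(k + 4)/6.
s_(k+1) − s_k = -2*k/(k**3 + 9*k**2 + 26*k + 24) = t_k.
Evaluate: s_(n+1) = n*(-n - 1)/(3*(n**2 + 7*n + 12)); subtract s_(2) = -1/30 ⇒ S(n) = (-3*n**2 - n + 4)/(10*(n**2 + 7*n + 12)).

S(n) = \frac{- 3 n^{2} - n + 4}{10 \left(n^{2} + 7 n + 12\right)}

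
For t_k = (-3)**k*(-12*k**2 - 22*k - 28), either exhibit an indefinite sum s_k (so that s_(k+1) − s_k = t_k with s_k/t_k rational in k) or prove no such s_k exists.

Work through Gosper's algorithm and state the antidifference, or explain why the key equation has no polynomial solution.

Step 1: r(k) = 3*(-6*k**2 - 23*k - 31)/(6*k**2 + 11*k + 14).
Normal form (A,B,C) = (-3, 1, k**2 + 11*k/6 + 7/3).
Need (-3)·f(k+1) − (1)·f(k) = k**2 + 11*k/6 + 7/3.
From deg A=0, deg B=0, deg C=2: d=2.
A polynomial solution: f(k) = -(3*k**2 + k + 4)/12.
So s_k = (B(k−1)f/C)·t_k = (-(3*k**2 + k + 4)/(2*(6*k**2 + 11*k + 14)))·t_k = (-3)**k*(3*k**2 + k + 4).
Δs = (-3)**k*(-12*k**2 - 22*k - 28), as required.

s_k = (-3)**k*(3*k**2 + k + 4)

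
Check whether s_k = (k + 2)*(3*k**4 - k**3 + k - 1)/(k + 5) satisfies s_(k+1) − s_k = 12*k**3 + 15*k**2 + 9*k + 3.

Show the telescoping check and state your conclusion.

Invalid: residual 3*(-9*k**4 - 76*k**3 - 84*k**2 - 47*k - 16)/(k**2 + 11*k + 30) ≠ 0.

s_(k+1) = (k + 3)*(k + 3*(k + 1)**4 - (k + 1)**3)/(k + 6)
s_(k+1) − s_k = 6*(2*k**5 + 20*k**4 + 51*k**3 + 50*k**2 + 27*k + 7)/(k**2 + 11*k + 30)
(s_(k+1) − s_k) − t_k = 3*(-9*k**4 - 76*k**3 - 84*k**2 - 47*k - 16)/(k**2 + 11*k + 30)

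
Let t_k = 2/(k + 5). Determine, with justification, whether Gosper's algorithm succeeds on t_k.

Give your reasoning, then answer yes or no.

Step 1: r(k) = (k + 5)/(k + 6).
A = k + 5, B = k + 6, C = 1.
Need (k + 5)·f(k+1) − (k + 5)·f(k) = 1.
From deg A=1, deg B=1, deg C=0: d=0.
Put f(k) = c0: A·f(k+1) − B(k−1)·f(k) − C = -1; need -1 = 0 — inconsistent ⇒ no f, not summable.

No — t_k has no hypergeometric antidifference.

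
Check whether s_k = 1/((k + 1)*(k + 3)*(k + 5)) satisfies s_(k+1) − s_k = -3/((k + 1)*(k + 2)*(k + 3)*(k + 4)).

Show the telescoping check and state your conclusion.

Invalid: residual 3*(4*k + 19)/(k**6 + 21*k**5 + 175*k**4 + 735*k**3 + 1624*k**2 + 1764*k + 720) ≠ 0.

s_(k+1) = 1/((k + 2)*(k + 4)*(k + 6))
s_(k+1) − s_k = 1/((k + 2)*(k + 4)*(k + 6)) - 1/((k + 1)*(k + 3)*(k + 5))
(s_(k+1) − s_k) − t_k = 3*(4*k + 19)/(k**6 + 21*k**5 + 175*k**4 + 735*k**3 + 1624*k**2 + 1764*k + 720)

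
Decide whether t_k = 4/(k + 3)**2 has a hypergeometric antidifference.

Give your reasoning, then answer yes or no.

No — key equation has no polynomial f.

r(k) = (k + 3)**2/(k + 4)**2 after simplifying.
Normal form (A,B,C) = (k**2 + 6*k + 9, k**2 + 8*k + 16, 1).
Need (k**2 + 6*k + 9)·f(k+1) − (k**2 + 6*k + 9)·f(k) = 1.
Degrees (2,2,0) ⇒ d ≤ 0.
Write f(k) = c0. Then LHS − RHS = -1, requiring -1 = 0: contradictory. No certificate.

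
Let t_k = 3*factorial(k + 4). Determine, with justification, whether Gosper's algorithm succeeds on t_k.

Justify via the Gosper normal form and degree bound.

No — key equation has no polynomial f.

Ratio r(k) = k + 5.
Gosper form: A/B · C(k+1)/C(k) with A=k + 5, B=1, C=1.
Need (k + 5)·f(k+1) − (1)·f(k) = 1.
d = -1 from the (1,0,0) case.
d = -1 < 0 ⇒ no nonzero polynomial f; not summable.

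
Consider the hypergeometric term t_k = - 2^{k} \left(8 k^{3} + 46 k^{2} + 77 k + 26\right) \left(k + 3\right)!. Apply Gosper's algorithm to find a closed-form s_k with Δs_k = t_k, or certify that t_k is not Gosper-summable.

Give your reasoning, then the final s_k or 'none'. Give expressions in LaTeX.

s_k = - 2^{k} \left(4 k^{2} + k - 2\right) \left(k + 3\right)!

Step 1: r(k) = 2*(8*k**4 + 102*k**3 + 473*k**2 + 929*k + 628)/(8*k**3 + 46*k**2 + 77*k + 26).
Normal form (A,B,C) = (2*k + 8, 1, k**3 + 23*k**2/4 + 77*k/8 + 13/4).
Key eq: (2*k + 8)·f(k+1) = (1)·f(k) + (k**3 + 23*k**2/4 + 77*k/8 + 13/4).
Degrees (1,0,3) ⇒ d ≤ 2.
Coefficient equations give f(k) = (4*k**2 + k - 2)/8.
Get s_k = R·t_k = -2**k*(4*k**2 + k - 2)*factorial(k + 3) with R(k) = B(k−1)f(k)/C(k) = (4*k**2 + k - 2)/(8*k**3 + 46*k**2 + 77*k + 26).
s_(k+1) − s_k = -2**k*(8*k**3 + 46*k**2 + 77*k + 26)*factorial(k + 3) = t_k.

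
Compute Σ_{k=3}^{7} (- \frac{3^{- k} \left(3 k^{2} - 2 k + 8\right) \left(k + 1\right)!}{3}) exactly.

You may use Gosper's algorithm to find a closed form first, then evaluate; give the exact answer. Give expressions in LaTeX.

Compute t_(k+1)/t_k: get (k + 2)*(-2*k + 3*(k + 1)**2 + 6)/(3*(3*k**2 - 2*k + 8)).
Factor: A=k/3 + 2/3; B=1; C=k**2 - 2*k/3 + 8/3.
f must satisfy (k/3 + 2/3)·f(k+1) − (1)·f(k) = k**2 - 2*k/3 + 8/3.
From deg A=1, deg B=0, deg C=2: d=1.
Solving with deg f ≤ 1: f(k) = 3*k - 2.
R(k) = B(k−1)·f(k)/C(k) = 3*(3*k - 2)/(3*k**2 - 2*k + 8); s_k = R·t_k = -(3*k - 2)*factorial(k + 1)/3**k.
s_(k+1) − s_k = -(3*k**2 - 2*k + 8)*factorial(k + 1)/(3*3**k) = t_k.
Evaluate s at k=8 and k=3: -98560/81 and -56/9; difference -98056/81.

Σ = -98056/81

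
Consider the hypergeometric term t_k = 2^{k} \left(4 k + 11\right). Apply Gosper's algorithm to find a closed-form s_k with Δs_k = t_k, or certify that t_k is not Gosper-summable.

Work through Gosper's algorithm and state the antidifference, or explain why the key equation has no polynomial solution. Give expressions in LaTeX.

s_k = 2^{k} \left(4 k + 3\right)

The ratio is 2*(4*k + 15)/(4*k + 11).
So A=2 and B=1, with C=k + 11/4.
Key eq: (2)·f(k+1) = (1)·f(k) + (k + 11/4).
Bound: deg f ≤ 1.
Solve for f: f(k) = (4*k + 3)/4 (degree 1 ≤ 1).
R(k) = B(k−1)·f(k)/C(k) = (4*k + 3)/(4*k + 11); s_k = R·t_k = 2**k*(4*k + 3).
Δs = 2**k*(4*k + 11), as required.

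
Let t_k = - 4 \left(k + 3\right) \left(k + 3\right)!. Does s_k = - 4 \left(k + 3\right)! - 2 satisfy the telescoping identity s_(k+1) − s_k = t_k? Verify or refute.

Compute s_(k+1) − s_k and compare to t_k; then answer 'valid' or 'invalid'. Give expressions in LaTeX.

s_(k+1) = -4*factorial(k + 4) - 2
s_(k+1) − s_k = -4*(k + 3)*factorial(k + 3)
(s_(k+1) − s_k) − t_k = 0

valid (s_(k+1) − s_k reduces to t_k)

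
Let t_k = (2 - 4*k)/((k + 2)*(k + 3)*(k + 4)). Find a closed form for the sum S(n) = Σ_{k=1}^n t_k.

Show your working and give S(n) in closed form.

Compute t_(k+1)/t_k: get (k + 2)*(2*k + 1)/((k + 5)*(2*k - 1)).
So A=k + 2 and B=k + 5, with C=k - 1/2.
f must satisfy (k + 2)·f(k+1) − (k + 4)·f(k) = k - 1/2.
From deg A=1, deg B=1, deg C=1: d=2.
Solve for f: f(k) = k*(k - 3)/8 (degree 2 ≤ 2).
Get s_k = R·t_k = -k*(k - 3)/(2*(k + 2)*(k + 3)) with R(k) = B(k−1)f(k)/C(k) = k*(k - 3)*(k + 4)/(4*(2*k - 1)).
Δs = 2*(1 - 2*k)/(k**3 + 9*k**2 + 26*k + 24), as required.
Σ_(k=1)^n t_k = s_(n+1) − s_(1) = ((-n**2 + n + 2)/(2*(n**2 + 7*n + 12))) − (1/12), i.e. n*(-7*n - 1)/(12*(n**2 + 7*n + 12)).

S(n) = n*(-7*n - 1)/(12*(n**2 + 7*n + 12))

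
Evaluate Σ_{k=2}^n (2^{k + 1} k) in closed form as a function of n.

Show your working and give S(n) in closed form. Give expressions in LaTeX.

S(n) = 2^{n + 2} \left(n - 1\right)

t_(k+1)/t_k = 2 + 2/k.
Normal form (A,B,C) = (2, 1, k).
Solve (2)·f(k+1) − (1)·f(k) = k.
Bound: deg f ≤ 1.
Match coefficients ⇒ f(k) = k - 2.
So s_k = (B(k−1)f/C)·t_k = ((k - 2)/k)·t_k = 2**(k + 1)*(k - 2).
Verify: 2**(k + 1)*k matches t_k.
Evaluate: s_(n+1) = 2**(n + 2)*(n - 1); subtract s_(2) = 0 ⇒ S(n) = 2**(n + 2)*(n - 1).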